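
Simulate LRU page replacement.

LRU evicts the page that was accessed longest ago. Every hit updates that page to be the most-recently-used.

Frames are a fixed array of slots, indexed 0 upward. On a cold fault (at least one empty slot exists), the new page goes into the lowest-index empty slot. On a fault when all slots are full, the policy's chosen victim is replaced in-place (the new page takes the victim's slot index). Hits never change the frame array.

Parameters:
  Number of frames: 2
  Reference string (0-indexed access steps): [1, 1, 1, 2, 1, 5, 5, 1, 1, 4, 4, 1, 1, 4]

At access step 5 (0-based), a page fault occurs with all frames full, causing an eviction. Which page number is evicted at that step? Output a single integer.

Answer: 2

Derivation:
Step 0: ref 1 -> FAULT, frames=[1,-]
Step 1: ref 1 -> HIT, frames=[1,-]
Step 2: ref 1 -> HIT, frames=[1,-]
Step 3: ref 2 -> FAULT, frames=[1,2]
Step 4: ref 1 -> HIT, frames=[1,2]
Step 5: ref 5 -> FAULT, evict 2, frames=[1,5]
At step 5: evicted page 2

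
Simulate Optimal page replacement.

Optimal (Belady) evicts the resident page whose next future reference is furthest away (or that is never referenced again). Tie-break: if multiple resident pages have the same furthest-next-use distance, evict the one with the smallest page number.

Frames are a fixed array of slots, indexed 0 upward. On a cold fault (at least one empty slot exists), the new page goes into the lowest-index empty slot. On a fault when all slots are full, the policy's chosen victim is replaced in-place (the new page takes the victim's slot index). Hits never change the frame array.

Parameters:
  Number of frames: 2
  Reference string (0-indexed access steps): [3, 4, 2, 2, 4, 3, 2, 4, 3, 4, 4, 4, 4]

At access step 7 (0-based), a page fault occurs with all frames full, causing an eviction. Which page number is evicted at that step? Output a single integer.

Answer: 2

Derivation:
Step 0: ref 3 -> FAULT, frames=[3,-]
Step 1: ref 4 -> FAULT, frames=[3,4]
Step 2: ref 2 -> FAULT, evict 3, frames=[2,4]
Step 3: ref 2 -> HIT, frames=[2,4]
Step 4: ref 4 -> HIT, frames=[2,4]
Step 5: ref 3 -> FAULT, evict 4, frames=[2,3]
Step 6: ref 2 -> HIT, frames=[2,3]
Step 7: ref 4 -> FAULT, evict 2, frames=[4,3]
At step 7: evicted page 2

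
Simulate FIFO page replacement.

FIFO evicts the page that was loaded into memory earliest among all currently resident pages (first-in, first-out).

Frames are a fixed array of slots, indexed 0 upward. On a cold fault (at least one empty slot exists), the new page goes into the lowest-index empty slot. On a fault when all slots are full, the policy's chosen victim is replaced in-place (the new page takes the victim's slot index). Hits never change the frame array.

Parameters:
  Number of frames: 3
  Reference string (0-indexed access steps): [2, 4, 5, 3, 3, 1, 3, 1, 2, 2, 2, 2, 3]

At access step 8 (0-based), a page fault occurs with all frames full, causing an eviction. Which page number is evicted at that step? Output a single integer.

Step 0: ref 2 -> FAULT, frames=[2,-,-]
Step 1: ref 4 -> FAULT, frames=[2,4,-]
Step 2: ref 5 -> FAULT, frames=[2,4,5]
Step 3: ref 3 -> FAULT, evict 2, frames=[3,4,5]
Step 4: ref 3 -> HIT, frames=[3,4,5]
Step 5: ref 1 -> FAULT, evict 4, frames=[3,1,5]
Step 6: ref 3 -> HIT, frames=[3,1,5]
Step 7: ref 1 -> HIT, frames=[3,1,5]
Step 8: ref 2 -> FAULT, evict 5, frames=[3,1,2]
At step 8: evicted page 5

Answer: 5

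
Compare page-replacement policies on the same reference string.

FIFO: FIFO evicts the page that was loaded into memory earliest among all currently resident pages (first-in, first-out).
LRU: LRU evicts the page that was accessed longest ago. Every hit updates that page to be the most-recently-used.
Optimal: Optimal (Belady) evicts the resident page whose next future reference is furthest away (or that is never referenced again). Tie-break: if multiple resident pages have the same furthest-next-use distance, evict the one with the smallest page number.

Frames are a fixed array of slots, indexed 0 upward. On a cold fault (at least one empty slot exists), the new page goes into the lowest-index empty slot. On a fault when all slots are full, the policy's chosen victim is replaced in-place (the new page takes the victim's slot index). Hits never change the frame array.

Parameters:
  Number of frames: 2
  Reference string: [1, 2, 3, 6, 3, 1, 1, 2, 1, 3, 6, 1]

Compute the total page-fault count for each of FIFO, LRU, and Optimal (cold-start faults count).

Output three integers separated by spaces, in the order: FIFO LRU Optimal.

Answer: 9 9 8

Derivation:
--- FIFO ---
  step 0: ref 1 -> FAULT, frames=[1,-] (faults so far: 1)
  step 1: ref 2 -> FAULT, frames=[1,2] (faults so far: 2)
  step 2: ref 3 -> FAULT, evict 1, frames=[3,2] (faults so far: 3)
  step 3: ref 6 -> FAULT, evict 2, frames=[3,6] (faults so far: 4)
  step 4: ref 3 -> HIT, frames=[3,6] (faults so far: 4)
  step 5: ref 1 -> FAULT, evict 3, frames=[1,6] (faults so far: 5)
  step 6: ref 1 -> HIT, frames=[1,6] (faults so far: 5)
  step 7: ref 2 -> FAULT, evict 6, frames=[1,2] (faults so far: 6)
  step 8: ref 1 -> HIT, frames=[1,2] (faults so far: 6)
  step 9: ref 3 -> FAULT, evict 1, frames=[3,2] (faults so far: 7)
  step 10: ref 6 -> FAULT, evict 2, frames=[3,6] (faults so far: 8)
  step 11: ref 1 -> FAULT, evict 3, frames=[1,6] (faults so far: 9)
  FIFO total faults: 9
--- LRU ---
  step 0: ref 1 -> FAULT, frames=[1,-] (faults so far: 1)
  step 1: ref 2 -> FAULT, frames=[1,2] (faults so far: 2)
  step 2: ref 3 -> FAULT, evict 1, frames=[3,2] (faults so far: 3)
  step 3: ref 6 -> FAULT, evict 2, frames=[3,6] (faults so far: 4)
  step 4: ref 3 -> HIT, frames=[3,6] (faults so far: 4)
  step 5: ref 1 -> FAULT, evict 6, frames=[3,1] (faults so far: 5)
  step 6: ref 1 -> HIT, frames=[3,1] (faults so far: 5)
  step 7: ref 2 -> FAULT, evict 3, frames=[2,1] (faults so far: 6)
  step 8: ref 1 -> HIT, frames=[2,1] (faults so far: 6)
  step 9: ref 3 -> FAULT, evict 2, frames=[3,1] (faults so far: 7)
  step 10: ref 6 -> FAULT, evict 1, frames=[3,6] (faults so far: 8)
  step 11: ref 1 -> FAULT, evict 3, frames=[1,6] (faults so far: 9)
  LRU total faults: 9
--- Optimal ---
  step 0: ref 1 -> FAULT, frames=[1,-] (faults so far: 1)
  step 1: ref 2 -> FAULT, frames=[1,2] (faults so far: 2)
  step 2: ref 3 -> FAULT, evict 2, frames=[1,3] (faults so far: 3)
  step 3: ref 6 -> FAULT, evict 1, frames=[6,3] (faults so far: 4)
  step 4: ref 3 -> HIT, frames=[6,3] (faults so far: 4)
  step 5: ref 1 -> FAULT, evict 6, frames=[1,3] (faults so far: 5)
  step 6: ref 1 -> HIT, frames=[1,3] (faults so far: 5)
  step 7: ref 2 -> FAULT, evict 3, frames=[1,2] (faults so far: 6)
  step 8: ref 1 -> HIT, frames=[1,2] (faults so far: 6)
  step 9: ref 3 -> FAULT, evict 2, frames=[1,3] (faults so far: 7)
  step 10: ref 6 -> FAULT, evict 3, frames=[1,6] (faults so far: 8)
  step 11: ref 1 -> HIT, frames=[1,6] (faults so far: 8)
  Optimal total faults: 8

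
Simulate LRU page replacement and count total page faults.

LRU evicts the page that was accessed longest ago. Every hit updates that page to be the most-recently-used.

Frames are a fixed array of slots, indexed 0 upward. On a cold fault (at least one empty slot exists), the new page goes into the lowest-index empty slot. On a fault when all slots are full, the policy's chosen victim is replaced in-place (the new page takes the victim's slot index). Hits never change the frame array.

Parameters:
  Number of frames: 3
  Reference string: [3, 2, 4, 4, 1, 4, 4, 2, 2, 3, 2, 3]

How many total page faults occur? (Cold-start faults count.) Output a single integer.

Answer: 5

Derivation:
Step 0: ref 3 → FAULT, frames=[3,-,-]
Step 1: ref 2 → FAULT, frames=[3,2,-]
Step 2: ref 4 → FAULT, frames=[3,2,4]
Step 3: ref 4 → HIT, frames=[3,2,4]
Step 4: ref 1 → FAULT (evict 3), frames=[1,2,4]
Step 5: ref 4 → HIT, frames=[1,2,4]
Step 6: ref 4 → HIT, frames=[1,2,4]
Step 7: ref 2 → HIT, frames=[1,2,4]
Step 8: ref 2 → HIT, frames=[1,2,4]
Step 9: ref 3 → FAULT (evict 1), frames=[3,2,4]
Step 10: ref 2 → HIT, frames=[3,2,4]
Step 11: ref 3 → HIT, frames=[3,2,4]
Total faults: 5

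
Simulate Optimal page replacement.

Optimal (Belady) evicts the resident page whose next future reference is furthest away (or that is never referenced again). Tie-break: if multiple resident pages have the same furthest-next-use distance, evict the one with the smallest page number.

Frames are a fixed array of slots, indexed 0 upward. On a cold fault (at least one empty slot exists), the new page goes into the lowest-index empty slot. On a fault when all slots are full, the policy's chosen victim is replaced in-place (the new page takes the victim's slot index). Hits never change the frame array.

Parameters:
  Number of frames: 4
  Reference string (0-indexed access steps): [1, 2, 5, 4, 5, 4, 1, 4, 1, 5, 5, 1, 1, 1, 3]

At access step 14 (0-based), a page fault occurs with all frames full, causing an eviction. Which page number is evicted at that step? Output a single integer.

Step 0: ref 1 -> FAULT, frames=[1,-,-,-]
Step 1: ref 2 -> FAULT, frames=[1,2,-,-]
Step 2: ref 5 -> FAULT, frames=[1,2,5,-]
Step 3: ref 4 -> FAULT, frames=[1,2,5,4]
Step 4: ref 5 -> HIT, frames=[1,2,5,4]
Step 5: ref 4 -> HIT, frames=[1,2,5,4]
Step 6: ref 1 -> HIT, frames=[1,2,5,4]
Step 7: ref 4 -> HIT, frames=[1,2,5,4]
Step 8: ref 1 -> HIT, frames=[1,2,5,4]
Step 9: ref 5 -> HIT, frames=[1,2,5,4]
Step 10: ref 5 -> HIT, frames=[1,2,5,4]
Step 11: ref 1 -> HIT, frames=[1,2,5,4]
Step 12: ref 1 -> HIT, frames=[1,2,5,4]
Step 13: ref 1 -> HIT, frames=[1,2,5,4]
Step 14: ref 3 -> FAULT, evict 1, frames=[3,2,5,4]
At step 14: evicted page 1

Answer: 1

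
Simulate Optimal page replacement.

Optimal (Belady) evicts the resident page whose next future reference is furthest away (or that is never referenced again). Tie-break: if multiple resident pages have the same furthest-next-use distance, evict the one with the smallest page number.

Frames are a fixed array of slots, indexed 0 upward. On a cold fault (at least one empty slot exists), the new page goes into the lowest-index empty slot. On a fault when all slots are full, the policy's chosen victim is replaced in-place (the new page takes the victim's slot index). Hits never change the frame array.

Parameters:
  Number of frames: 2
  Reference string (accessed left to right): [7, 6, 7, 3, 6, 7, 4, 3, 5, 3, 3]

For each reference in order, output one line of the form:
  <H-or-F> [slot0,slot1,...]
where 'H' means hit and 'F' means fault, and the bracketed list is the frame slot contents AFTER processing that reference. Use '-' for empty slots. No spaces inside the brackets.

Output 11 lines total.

F [7,-]
F [7,6]
H [7,6]
F [3,6]
H [3,6]
F [3,7]
F [3,4]
H [3,4]
F [3,5]
H [3,5]
H [3,5]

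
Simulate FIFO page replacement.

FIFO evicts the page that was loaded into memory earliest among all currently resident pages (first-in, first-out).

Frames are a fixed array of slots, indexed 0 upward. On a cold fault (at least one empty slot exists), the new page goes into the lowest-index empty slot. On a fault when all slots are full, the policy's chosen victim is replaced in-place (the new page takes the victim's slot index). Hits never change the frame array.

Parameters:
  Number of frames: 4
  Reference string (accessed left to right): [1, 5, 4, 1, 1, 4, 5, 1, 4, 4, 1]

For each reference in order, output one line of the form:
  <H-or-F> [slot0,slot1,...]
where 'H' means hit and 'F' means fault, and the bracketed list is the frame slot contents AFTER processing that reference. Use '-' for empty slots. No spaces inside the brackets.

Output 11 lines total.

F [1,-,-,-]
F [1,5,-,-]
F [1,5,4,-]
H [1,5,4,-]
H [1,5,4,-]
H [1,5,4,-]
H [1,5,4,-]
H [1,5,4,-]
H [1,5,4,-]
H [1,5,4,-]
H [1,5,4,-]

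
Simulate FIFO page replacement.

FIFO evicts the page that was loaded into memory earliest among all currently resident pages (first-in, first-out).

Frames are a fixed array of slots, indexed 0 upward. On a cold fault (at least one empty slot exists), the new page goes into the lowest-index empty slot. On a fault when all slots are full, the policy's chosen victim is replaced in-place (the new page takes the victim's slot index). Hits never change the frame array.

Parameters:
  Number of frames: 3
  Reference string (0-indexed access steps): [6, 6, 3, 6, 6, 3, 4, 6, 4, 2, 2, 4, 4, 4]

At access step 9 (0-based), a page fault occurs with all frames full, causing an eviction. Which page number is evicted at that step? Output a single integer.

Step 0: ref 6 -> FAULT, frames=[6,-,-]
Step 1: ref 6 -> HIT, frames=[6,-,-]
Step 2: ref 3 -> FAULT, frames=[6,3,-]
Step 3: ref 6 -> HIT, frames=[6,3,-]
Step 4: ref 6 -> HIT, frames=[6,3,-]
Step 5: ref 3 -> HIT, frames=[6,3,-]
Step 6: ref 4 -> FAULT, frames=[6,3,4]
Step 7: ref 6 -> HIT, frames=[6,3,4]
Step 8: ref 4 -> HIT, frames=[6,3,4]
Step 9: ref 2 -> FAULT, evict 6, frames=[2,3,4]
At step 9: evicted page 6

Answer: 6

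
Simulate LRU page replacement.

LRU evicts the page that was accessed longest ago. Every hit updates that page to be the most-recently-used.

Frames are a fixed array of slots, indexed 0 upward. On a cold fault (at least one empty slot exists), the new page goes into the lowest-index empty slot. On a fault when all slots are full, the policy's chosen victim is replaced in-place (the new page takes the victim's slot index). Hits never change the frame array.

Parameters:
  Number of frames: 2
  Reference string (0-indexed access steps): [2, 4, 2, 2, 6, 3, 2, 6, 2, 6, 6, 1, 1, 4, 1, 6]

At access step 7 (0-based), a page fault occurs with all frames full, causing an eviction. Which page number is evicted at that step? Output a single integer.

Step 0: ref 2 -> FAULT, frames=[2,-]
Step 1: ref 4 -> FAULT, frames=[2,4]
Step 2: ref 2 -> HIT, frames=[2,4]
Step 3: ref 2 -> HIT, frames=[2,4]
Step 4: ref 6 -> FAULT, evict 4, frames=[2,6]
Step 5: ref 3 -> FAULT, evict 2, frames=[3,6]
Step 6: ref 2 -> FAULT, evict 6, frames=[3,2]
Step 7: ref 6 -> FAULT, evict 3, frames=[6,2]
At step 7: evicted page 3

Answer: 3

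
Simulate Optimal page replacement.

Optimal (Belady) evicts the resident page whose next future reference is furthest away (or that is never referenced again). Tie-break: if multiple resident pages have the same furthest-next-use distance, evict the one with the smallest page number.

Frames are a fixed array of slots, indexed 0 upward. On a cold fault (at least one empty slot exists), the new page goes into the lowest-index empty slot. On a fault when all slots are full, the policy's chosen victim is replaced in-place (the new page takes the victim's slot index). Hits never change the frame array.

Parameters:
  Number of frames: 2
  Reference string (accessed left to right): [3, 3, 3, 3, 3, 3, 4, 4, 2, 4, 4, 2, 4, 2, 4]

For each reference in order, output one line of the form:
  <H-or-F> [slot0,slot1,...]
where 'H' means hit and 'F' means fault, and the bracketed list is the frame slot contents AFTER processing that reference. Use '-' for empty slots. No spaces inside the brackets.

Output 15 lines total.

F [3,-]
H [3,-]
H [3,-]
H [3,-]
H [3,-]
H [3,-]
F [3,4]
H [3,4]
F [2,4]
H [2,4]
H [2,4]
H [2,4]
H [2,4]
H [2,4]
H [2,4]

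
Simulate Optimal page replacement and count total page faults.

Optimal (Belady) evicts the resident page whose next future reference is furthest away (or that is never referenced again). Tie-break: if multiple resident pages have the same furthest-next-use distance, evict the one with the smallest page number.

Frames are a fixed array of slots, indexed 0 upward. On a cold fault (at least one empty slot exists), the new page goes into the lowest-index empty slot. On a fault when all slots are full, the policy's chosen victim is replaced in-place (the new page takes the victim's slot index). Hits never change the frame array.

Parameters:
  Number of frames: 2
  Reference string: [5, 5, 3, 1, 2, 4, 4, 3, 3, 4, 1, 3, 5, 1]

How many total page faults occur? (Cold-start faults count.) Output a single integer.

Step 0: ref 5 → FAULT, frames=[5,-]
Step 1: ref 5 → HIT, frames=[5,-]
Step 2: ref 3 → FAULT, frames=[5,3]
Step 3: ref 1 → FAULT (evict 5), frames=[1,3]
Step 4: ref 2 → FAULT (evict 1), frames=[2,3]
Step 5: ref 4 → FAULT (evict 2), frames=[4,3]
Step 6: ref 4 → HIT, frames=[4,3]
Step 7: ref 3 → HIT, frames=[4,3]
Step 8: ref 3 → HIT, frames=[4,3]
Step 9: ref 4 → HIT, frames=[4,3]
Step 10: ref 1 → FAULT (evict 4), frames=[1,3]
Step 11: ref 3 → HIT, frames=[1,3]
Step 12: ref 5 → FAULT (evict 3), frames=[1,5]
Step 13: ref 1 → HIT, frames=[1,5]
Total faults: 7

Answer: 7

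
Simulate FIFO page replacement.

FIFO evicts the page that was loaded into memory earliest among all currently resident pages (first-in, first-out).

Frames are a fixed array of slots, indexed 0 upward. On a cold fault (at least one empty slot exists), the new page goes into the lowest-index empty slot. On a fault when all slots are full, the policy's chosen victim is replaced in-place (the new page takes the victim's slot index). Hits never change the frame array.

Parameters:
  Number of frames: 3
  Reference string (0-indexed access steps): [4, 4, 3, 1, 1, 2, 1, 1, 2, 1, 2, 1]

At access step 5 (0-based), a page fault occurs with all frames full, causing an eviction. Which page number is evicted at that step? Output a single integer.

Step 0: ref 4 -> FAULT, frames=[4,-,-]
Step 1: ref 4 -> HIT, frames=[4,-,-]
Step 2: ref 3 -> FAULT, frames=[4,3,-]
Step 3: ref 1 -> FAULT, frames=[4,3,1]
Step 4: ref 1 -> HIT, frames=[4,3,1]
Step 5: ref 2 -> FAULT, evict 4, frames=[2,3,1]
At step 5: evicted page 4

Answer: 4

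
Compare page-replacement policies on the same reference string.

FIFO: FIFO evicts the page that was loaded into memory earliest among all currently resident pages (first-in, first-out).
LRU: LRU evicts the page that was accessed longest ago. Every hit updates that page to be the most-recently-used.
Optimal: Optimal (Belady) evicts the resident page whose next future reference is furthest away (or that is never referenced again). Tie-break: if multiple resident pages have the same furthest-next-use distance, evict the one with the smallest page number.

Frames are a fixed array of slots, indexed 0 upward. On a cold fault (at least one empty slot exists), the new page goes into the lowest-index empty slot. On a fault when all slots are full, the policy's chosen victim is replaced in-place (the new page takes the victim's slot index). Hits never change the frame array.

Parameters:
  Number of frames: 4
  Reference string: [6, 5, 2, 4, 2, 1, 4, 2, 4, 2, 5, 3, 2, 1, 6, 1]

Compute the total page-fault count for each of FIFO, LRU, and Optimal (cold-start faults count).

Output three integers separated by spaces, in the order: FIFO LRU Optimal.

--- FIFO ---
  step 0: ref 6 -> FAULT, frames=[6,-,-,-] (faults so far: 1)
  step 1: ref 5 -> FAULT, frames=[6,5,-,-] (faults so far: 2)
  step 2: ref 2 -> FAULT, frames=[6,5,2,-] (faults so far: 3)
  step 3: ref 4 -> FAULT, frames=[6,5,2,4] (faults so far: 4)
  step 4: ref 2 -> HIT, frames=[6,5,2,4] (faults so far: 4)
  step 5: ref 1 -> FAULT, evict 6, frames=[1,5,2,4] (faults so far: 5)
  step 6: ref 4 -> HIT, frames=[1,5,2,4] (faults so far: 5)
  step 7: ref 2 -> HIT, frames=[1,5,2,4] (faults so far: 5)
  step 8: ref 4 -> HIT, frames=[1,5,2,4] (faults so far: 5)
  step 9: ref 2 -> HIT, frames=[1,5,2,4] (faults so far: 5)
  step 10: ref 5 -> HIT, frames=[1,5,2,4] (faults so far: 5)
  step 11: ref 3 -> FAULT, evict 5, frames=[1,3,2,4] (faults so far: 6)
  step 12: ref 2 -> HIT, frames=[1,3,2,4] (faults so far: 6)
  step 13: ref 1 -> HIT, frames=[1,3,2,4] (faults so far: 6)
  step 14: ref 6 -> FAULT, evict 2, frames=[1,3,6,4] (faults so far: 7)
  step 15: ref 1 -> HIT, frames=[1,3,6,4] (faults so far: 7)
  FIFO total faults: 7
--- LRU ---
  step 0: ref 6 -> FAULT, frames=[6,-,-,-] (faults so far: 1)
  step 1: ref 5 -> FAULT, frames=[6,5,-,-] (faults so far: 2)
  step 2: ref 2 -> FAULT, frames=[6,5,2,-] (faults so far: 3)
  step 3: ref 4 -> FAULT, frames=[6,5,2,4] (faults so far: 4)
  step 4: ref 2 -> HIT, frames=[6,5,2,4] (faults so far: 4)
  step 5: ref 1 -> FAULT, evict 6, frames=[1,5,2,4] (faults so far: 5)
  step 6: ref 4 -> HIT, frames=[1,5,2,4] (faults so far: 5)
  step 7: ref 2 -> HIT, frames=[1,5,2,4] (faults so far: 5)
  step 8: ref 4 -> HIT, frames=[1,5,2,4] (faults so far: 5)
  step 9: ref 2 -> HIT, frames=[1,5,2,4] (faults so far: 5)
  step 10: ref 5 -> HIT, frames=[1,5,2,4] (faults so far: 5)
  step 11: ref 3 -> FAULT, evict 1, frames=[3,5,2,4] (faults so far: 6)
  step 12: ref 2 -> HIT, frames=[3,5,2,4] (faults so far: 6)
  step 13: ref 1 -> FAULT, evict 4, frames=[3,5,2,1] (faults so far: 7)
  step 14: ref 6 -> FAULT, evict 5, frames=[3,6,2,1] (faults so far: 8)
  step 15: ref 1 -> HIT, frames=[3,6,2,1] (faults so far: 8)
  LRU total faults: 8
--- Optimal ---
  step 0: ref 6 -> FAULT, frames=[6,-,-,-] (faults so far: 1)
  step 1: ref 5 -> FAULT, frames=[6,5,-,-] (faults so far: 2)
  step 2: ref 2 -> FAULT, frames=[6,5,2,-] (faults so far: 3)
  step 3: ref 4 -> FAULT, frames=[6,5,2,4] (faults so far: 4)
  step 4: ref 2 -> HIT, frames=[6,5,2,4] (faults so far: 4)
  step 5: ref 1 -> FAULT, evict 6, frames=[1,5,2,4] (faults so far: 5)
  step 6: ref 4 -> HIT, frames=[1,5,2,4] (faults so far: 5)
  step 7: ref 2 -> HIT, frames=[1,5,2,4] (faults so far: 5)
  step 8: ref 4 -> HIT, frames=[1,5,2,4] (faults so far: 5)
  step 9: ref 2 -> HIT, frames=[1,5,2,4] (faults so far: 5)
  step 10: ref 5 -> HIT, frames=[1,5,2,4] (faults so far: 5)
  step 11: ref 3 -> FAULT, evict 4, frames=[1,5,2,3] (faults so far: 6)
  step 12: ref 2 -> HIT, frames=[1,5,2,3] (faults so far: 6)
  step 13: ref 1 -> HIT, frames=[1,5,2,3] (faults so far: 6)
  step 14: ref 6 -> FAULT, evict 2, frames=[1,5,6,3] (faults so far: 7)
  step 15: ref 1 -> HIT, frames=[1,5,6,3] (faults so far: 7)
  Optimal total faults: 7

Answer: 7 8 7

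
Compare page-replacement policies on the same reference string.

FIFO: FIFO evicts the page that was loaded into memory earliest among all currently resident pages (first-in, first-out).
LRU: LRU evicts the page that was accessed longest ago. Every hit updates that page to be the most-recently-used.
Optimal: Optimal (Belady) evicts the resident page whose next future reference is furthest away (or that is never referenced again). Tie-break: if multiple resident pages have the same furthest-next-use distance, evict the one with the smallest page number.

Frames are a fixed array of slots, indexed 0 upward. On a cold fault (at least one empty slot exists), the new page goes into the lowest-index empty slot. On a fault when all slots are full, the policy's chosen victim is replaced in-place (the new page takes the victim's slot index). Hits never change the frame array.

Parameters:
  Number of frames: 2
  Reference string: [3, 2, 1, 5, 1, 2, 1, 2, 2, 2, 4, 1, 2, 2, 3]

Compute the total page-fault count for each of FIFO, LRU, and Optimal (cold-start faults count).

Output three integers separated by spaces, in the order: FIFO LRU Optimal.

Answer: 9 9 8

Derivation:
--- FIFO ---
  step 0: ref 3 -> FAULT, frames=[3,-] (faults so far: 1)
  step 1: ref 2 -> FAULT, frames=[3,2] (faults so far: 2)
  step 2: ref 1 -> FAULT, evict 3, frames=[1,2] (faults so far: 3)
  step 3: ref 5 -> FAULT, evict 2, frames=[1,5] (faults so far: 4)
  step 4: ref 1 -> HIT, frames=[1,5] (faults so far: 4)
  step 5: ref 2 -> FAULT, evict 1, frames=[2,5] (faults so far: 5)
  step 6: ref 1 -> FAULT, evict 5, frames=[2,1] (faults so far: 6)
  step 7: ref 2 -> HIT, frames=[2,1] (faults so far: 6)
  step 8: ref 2 -> HIT, frames=[2,1] (faults so far: 6)
  step 9: ref 2 -> HIT, frames=[2,1] (faults so far: 6)
  step 10: ref 4 -> FAULT, evict 2, frames=[4,1] (faults so far: 7)
  step 11: ref 1 -> HIT, frames=[4,1] (faults so far: 7)
  step 12: ref 2 -> FAULT, evict 1, frames=[4,2] (faults so far: 8)
  step 13: ref 2 -> HIT, frames=[4,2] (faults so far: 8)
  step 14: ref 3 -> FAULT, evict 4, frames=[3,2] (faults so far: 9)
  FIFO total faults: 9
--- LRU ---
  step 0: ref 3 -> FAULT, frames=[3,-] (faults so far: 1)
  step 1: ref 2 -> FAULT, frames=[3,2] (faults so far: 2)
  step 2: ref 1 -> FAULT, evict 3, frames=[1,2] (faults so far: 3)
  step 3: ref 5 -> FAULT, evict 2, frames=[1,5] (faults so far: 4)
  step 4: ref 1 -> HIT, frames=[1,5] (faults so far: 4)
  step 5: ref 2 -> FAULT, evict 5, frames=[1,2] (faults so far: 5)
  step 6: ref 1 -> HIT, frames=[1,2] (faults so far: 5)
  step 7: ref 2 -> HIT, frames=[1,2] (faults so far: 5)
  step 8: ref 2 -> HIT, frames=[1,2] (faults so far: 5)
  step 9: ref 2 -> HIT, frames=[1,2] (faults so far: 5)
  step 10: ref 4 -> FAULT, evict 1, frames=[4,2] (faults so far: 6)
  step 11: ref 1 -> FAULT, evict 2, frames=[4,1] (faults so far: 7)
  step 12: ref 2 -> FAULT, evict 4, frames=[2,1] (faults so far: 8)
  step 13: ref 2 -> HIT, frames=[2,1] (faults so far: 8)
  step 14: ref 3 -> FAULT, evict 1, frames=[2,3] (faults so far: 9)
  LRU total faults: 9
--- Optimal ---
  step 0: ref 3 -> FAULT, frames=[3,-] (faults so far: 1)
  step 1: ref 2 -> FAULT, frames=[3,2] (faults so far: 2)
  step 2: ref 1 -> FAULT, evict 3, frames=[1,2] (faults so far: 3)
  step 3: ref 5 -> FAULT, evict 2, frames=[1,5] (faults so far: 4)
  step 4: ref 1 -> HIT, frames=[1,5] (faults so far: 4)
  step 5: ref 2 -> FAULT, evict 5, frames=[1,2] (faults so far: 5)
  step 6: ref 1 -> HIT, frames=[1,2] (faults so far: 5)
  step 7: ref 2 -> HIT, frames=[1,2] (faults so far: 5)
  step 8: ref 2 -> HIT, frames=[1,2] (faults so far: 5)
  step 9: ref 2 -> HIT, frames=[1,2] (faults so far: 5)
  step 10: ref 4 -> FAULT, evict 2, frames=[1,4] (faults so far: 6)
  step 11: ref 1 -> HIT, frames=[1,4] (faults so far: 6)
  step 12: ref 2 -> FAULT, evict 1, frames=[2,4] (faults so far: 7)
  step 13: ref 2 -> HIT, frames=[2,4] (faults so far: 7)
  step 14: ref 3 -> FAULT, evict 2, frames=[3,4] (faults so far: 8)
  Optimal total faults: 8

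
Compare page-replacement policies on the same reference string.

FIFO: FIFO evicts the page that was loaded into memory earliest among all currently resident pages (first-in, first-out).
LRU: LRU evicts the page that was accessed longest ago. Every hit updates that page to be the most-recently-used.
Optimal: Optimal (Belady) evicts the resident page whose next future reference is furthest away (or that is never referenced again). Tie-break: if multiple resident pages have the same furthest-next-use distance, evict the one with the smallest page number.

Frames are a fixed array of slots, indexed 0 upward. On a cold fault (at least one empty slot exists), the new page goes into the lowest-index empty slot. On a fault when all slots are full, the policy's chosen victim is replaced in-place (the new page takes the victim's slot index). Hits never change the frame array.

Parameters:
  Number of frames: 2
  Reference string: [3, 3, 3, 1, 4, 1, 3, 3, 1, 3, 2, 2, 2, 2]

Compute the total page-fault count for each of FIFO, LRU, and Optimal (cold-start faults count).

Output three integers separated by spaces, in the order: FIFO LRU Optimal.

--- FIFO ---
  step 0: ref 3 -> FAULT, frames=[3,-] (faults so far: 1)
  step 1: ref 3 -> HIT, frames=[3,-] (faults so far: 1)
  step 2: ref 3 -> HIT, frames=[3,-] (faults so far: 1)
  step 3: ref 1 -> FAULT, frames=[3,1] (faults so far: 2)
  step 4: ref 4 -> FAULT, evict 3, frames=[4,1] (faults so far: 3)
  step 5: ref 1 -> HIT, frames=[4,1] (faults so far: 3)
  step 6: ref 3 -> FAULT, evict 1, frames=[4,3] (faults so far: 4)
  step 7: ref 3 -> HIT, frames=[4,3] (faults so far: 4)
  step 8: ref 1 -> FAULT, evict 4, frames=[1,3] (faults so far: 5)
  step 9: ref 3 -> HIT, frames=[1,3] (faults so far: 5)
  step 10: ref 2 -> FAULT, evict 3, frames=[1,2] (faults so far: 6)
  step 11: ref 2 -> HIT, frames=[1,2] (faults so far: 6)
  step 12: ref 2 -> HIT, frames=[1,2] (faults so far: 6)
  step 13: ref 2 -> HIT, frames=[1,2] (faults so far: 6)
  FIFO total faults: 6
--- LRU ---
  step 0: ref 3 -> FAULT, frames=[3,-] (faults so far: 1)
  step 1: ref 3 -> HIT, frames=[3,-] (faults so far: 1)
  step 2: ref 3 -> HIT, frames=[3,-] (faults so far: 1)
  step 3: ref 1 -> FAULT, frames=[3,1] (faults so far: 2)
  step 4: ref 4 -> FAULT, evict 3, frames=[4,1] (faults so far: 3)
  step 5: ref 1 -> HIT, frames=[4,1] (faults so far: 3)
  step 6: ref 3 -> FAULT, evict 4, frames=[3,1] (faults so far: 4)
  step 7: ref 3 -> HIT, frames=[3,1] (faults so far: 4)
  step 8: ref 1 -> HIT, frames=[3,1] (faults so far: 4)
  step 9: ref 3 -> HIT, frames=[3,1] (faults so far: 4)
  step 10: ref 2 -> FAULT, evict 1, frames=[3,2] (faults so far: 5)
  step 11: ref 2 -> HIT, frames=[3,2] (faults so far: 5)
  step 12: ref 2 -> HIT, frames=[3,2] (faults so far: 5)
  step 13: ref 2 -> HIT, frames=[3,2] (faults so far: 5)
  LRU total faults: 5
--- Optimal ---
  step 0: ref 3 -> FAULT, frames=[3,-] (faults so far: 1)
  step 1: ref 3 -> HIT, frames=[3,-] (faults so far: 1)
  step 2: ref 3 -> HIT, frames=[3,-] (faults so far: 1)
  step 3: ref 1 -> FAULT, frames=[3,1] (faults so far: 2)
  step 4: ref 4 -> FAULT, evict 3, frames=[4,1] (faults so far: 3)
  step 5: ref 1 -> HIT, frames=[4,1] (faults so far: 3)
  step 6: ref 3 -> FAULT, evict 4, frames=[3,1] (faults so far: 4)
  step 7: ref 3 -> HIT, frames=[3,1] (faults so far: 4)
  step 8: ref 1 -> HIT, frames=[3,1] (faults so far: 4)
  step 9: ref 3 -> HIT, frames=[3,1] (faults so far: 4)
  step 10: ref 2 -> FAULT, evict 1, frames=[3,2] (faults so far: 5)
  step 11: ref 2 -> HIT, frames=[3,2] (faults so far: 5)
  step 12: ref 2 -> HIT, frames=[3,2] (faults so far: 5)
  step 13: ref 2 -> HIT, frames=[3,2] (faults so far: 5)
  Optimal total faults: 5

Answer: 6 5 5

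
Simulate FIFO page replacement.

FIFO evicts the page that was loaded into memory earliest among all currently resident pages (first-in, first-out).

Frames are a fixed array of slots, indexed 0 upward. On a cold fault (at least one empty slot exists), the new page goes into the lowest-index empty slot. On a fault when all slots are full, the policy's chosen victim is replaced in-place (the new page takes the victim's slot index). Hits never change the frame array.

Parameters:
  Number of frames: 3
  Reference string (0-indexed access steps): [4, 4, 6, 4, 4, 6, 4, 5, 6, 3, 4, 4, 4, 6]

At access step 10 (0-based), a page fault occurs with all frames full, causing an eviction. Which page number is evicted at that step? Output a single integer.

Step 0: ref 4 -> FAULT, frames=[4,-,-]
Step 1: ref 4 -> HIT, frames=[4,-,-]
Step 2: ref 6 -> FAULT, frames=[4,6,-]
Step 3: ref 4 -> HIT, frames=[4,6,-]
Step 4: ref 4 -> HIT, frames=[4,6,-]
Step 5: ref 6 -> HIT, frames=[4,6,-]
Step 6: ref 4 -> HIT, frames=[4,6,-]
Step 7: ref 5 -> FAULT, frames=[4,6,5]
Step 8: ref 6 -> HIT, frames=[4,6,5]
Step 9: ref 3 -> FAULT, evict 4, frames=[3,6,5]
Step 10: ref 4 -> FAULT, evict 6, frames=[3,4,5]
At step 10: evicted page 6

Answer: 6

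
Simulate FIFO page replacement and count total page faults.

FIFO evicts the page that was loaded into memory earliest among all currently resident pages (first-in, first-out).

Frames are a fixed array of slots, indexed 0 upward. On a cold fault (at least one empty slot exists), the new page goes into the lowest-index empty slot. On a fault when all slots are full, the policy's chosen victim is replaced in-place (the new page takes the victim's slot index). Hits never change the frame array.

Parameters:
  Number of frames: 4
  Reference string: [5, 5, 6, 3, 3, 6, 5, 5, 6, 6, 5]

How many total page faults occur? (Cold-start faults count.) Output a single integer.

Step 0: ref 5 → FAULT, frames=[5,-,-,-]
Step 1: ref 5 → HIT, frames=[5,-,-,-]
Step 2: ref 6 → FAULT, frames=[5,6,-,-]
Step 3: ref 3 → FAULT, frames=[5,6,3,-]
Step 4: ref 3 → HIT, frames=[5,6,3,-]
Step 5: ref 6 → HIT, frames=[5,6,3,-]
Step 6: ref 5 → HIT, frames=[5,6,3,-]
Step 7: ref 5 → HIT, frames=[5,6,3,-]
Step 8: ref 6 → HIT, frames=[5,6,3,-]
Step 9: ref 6 → HIT, frames=[5,6,3,-]
Step 10: ref 5 → HIT, frames=[5,6,3,-]
Total faults: 3

Answer: 3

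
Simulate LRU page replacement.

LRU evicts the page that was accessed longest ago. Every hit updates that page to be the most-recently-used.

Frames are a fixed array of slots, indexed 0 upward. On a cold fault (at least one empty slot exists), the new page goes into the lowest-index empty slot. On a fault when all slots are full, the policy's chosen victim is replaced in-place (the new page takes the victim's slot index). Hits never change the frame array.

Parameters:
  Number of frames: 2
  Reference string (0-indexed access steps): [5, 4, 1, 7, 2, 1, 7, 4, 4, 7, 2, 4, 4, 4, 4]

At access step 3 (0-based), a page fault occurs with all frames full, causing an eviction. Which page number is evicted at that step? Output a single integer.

Answer: 4

Derivation:
Step 0: ref 5 -> FAULT, frames=[5,-]
Step 1: ref 4 -> FAULT, frames=[5,4]
Step 2: ref 1 -> FAULT, evict 5, frames=[1,4]
Step 3: ref 7 -> FAULT, evict 4, frames=[1,7]
At step 3: evicted page 4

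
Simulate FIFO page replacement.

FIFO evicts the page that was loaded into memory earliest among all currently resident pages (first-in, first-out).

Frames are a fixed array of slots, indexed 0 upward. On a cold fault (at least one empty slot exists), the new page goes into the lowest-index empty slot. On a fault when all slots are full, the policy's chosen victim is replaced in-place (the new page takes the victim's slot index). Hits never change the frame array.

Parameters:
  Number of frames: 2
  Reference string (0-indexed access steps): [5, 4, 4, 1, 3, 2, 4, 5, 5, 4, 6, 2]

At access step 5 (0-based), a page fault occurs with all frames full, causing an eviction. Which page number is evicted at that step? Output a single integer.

Answer: 1

Derivation:
Step 0: ref 5 -> FAULT, frames=[5,-]
Step 1: ref 4 -> FAULT, frames=[5,4]
Step 2: ref 4 -> HIT, frames=[5,4]
Step 3: ref 1 -> FAULT, evict 5, frames=[1,4]
Step 4: ref 3 -> FAULT, evict 4, frames=[1,3]
Step 5: ref 2 -> FAULT, evict 1, frames=[2,3]
At step 5: evicted page 1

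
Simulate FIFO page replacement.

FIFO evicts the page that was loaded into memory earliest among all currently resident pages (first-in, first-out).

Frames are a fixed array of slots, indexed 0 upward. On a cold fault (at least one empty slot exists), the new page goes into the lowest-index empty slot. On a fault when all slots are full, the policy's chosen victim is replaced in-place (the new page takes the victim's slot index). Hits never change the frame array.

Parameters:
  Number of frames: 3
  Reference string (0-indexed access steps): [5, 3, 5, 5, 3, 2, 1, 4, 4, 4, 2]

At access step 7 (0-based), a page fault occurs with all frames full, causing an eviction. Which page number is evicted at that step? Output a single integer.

Step 0: ref 5 -> FAULT, frames=[5,-,-]
Step 1: ref 3 -> FAULT, frames=[5,3,-]
Step 2: ref 5 -> HIT, frames=[5,3,-]
Step 3: ref 5 -> HIT, frames=[5,3,-]
Step 4: ref 3 -> HIT, frames=[5,3,-]
Step 5: ref 2 -> FAULT, frames=[5,3,2]
Step 6: ref 1 -> FAULT, evict 5, frames=[1,3,2]
Step 7: ref 4 -> FAULT, evict 3, frames=[1,4,2]
At step 7: evicted page 3

Answer: 3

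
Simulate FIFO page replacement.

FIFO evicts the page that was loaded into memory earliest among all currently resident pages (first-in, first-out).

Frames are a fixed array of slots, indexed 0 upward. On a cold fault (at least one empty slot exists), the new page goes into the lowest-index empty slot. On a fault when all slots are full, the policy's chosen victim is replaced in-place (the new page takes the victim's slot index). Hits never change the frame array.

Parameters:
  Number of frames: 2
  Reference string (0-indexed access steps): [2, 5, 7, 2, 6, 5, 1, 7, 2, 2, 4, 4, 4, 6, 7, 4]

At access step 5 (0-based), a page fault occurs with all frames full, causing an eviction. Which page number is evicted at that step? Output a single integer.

Answer: 2

Derivation:
Step 0: ref 2 -> FAULT, frames=[2,-]
Step 1: ref 5 -> FAULT, frames=[2,5]
Step 2: ref 7 -> FAULT, evict 2, frames=[7,5]
Step 3: ref 2 -> FAULT, evict 5, frames=[7,2]
Step 4: ref 6 -> FAULT, evict 7, frames=[6,2]
Step 5: ref 5 -> FAULT, evict 2, frames=[6,5]
At step 5: evicted page 2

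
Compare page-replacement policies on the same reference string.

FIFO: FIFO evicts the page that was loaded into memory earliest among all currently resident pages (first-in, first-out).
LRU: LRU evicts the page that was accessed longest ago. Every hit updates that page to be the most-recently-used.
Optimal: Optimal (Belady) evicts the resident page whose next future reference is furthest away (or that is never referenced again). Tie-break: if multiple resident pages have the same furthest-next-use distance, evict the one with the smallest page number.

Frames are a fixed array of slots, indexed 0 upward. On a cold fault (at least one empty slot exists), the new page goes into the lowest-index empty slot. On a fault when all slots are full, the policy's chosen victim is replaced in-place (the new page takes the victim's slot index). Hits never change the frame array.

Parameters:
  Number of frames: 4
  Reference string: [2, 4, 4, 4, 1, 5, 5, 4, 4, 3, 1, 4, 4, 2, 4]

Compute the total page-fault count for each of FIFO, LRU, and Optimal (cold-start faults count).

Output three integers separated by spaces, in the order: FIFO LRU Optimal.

--- FIFO ---
  step 0: ref 2 -> FAULT, frames=[2,-,-,-] (faults so far: 1)
  step 1: ref 4 -> FAULT, frames=[2,4,-,-] (faults so far: 2)
  step 2: ref 4 -> HIT, frames=[2,4,-,-] (faults so far: 2)
  step 3: ref 4 -> HIT, frames=[2,4,-,-] (faults so far: 2)
  step 4: ref 1 -> FAULT, frames=[2,4,1,-] (faults so far: 3)
  step 5: ref 5 -> FAULT, frames=[2,4,1,5] (faults so far: 4)
  step 6: ref 5 -> HIT, frames=[2,4,1,5] (faults so far: 4)
  step 7: ref 4 -> HIT, frames=[2,4,1,5] (faults so far: 4)
  step 8: ref 4 -> HIT, frames=[2,4,1,5] (faults so far: 4)
  step 9: ref 3 -> FAULT, evict 2, frames=[3,4,1,5] (faults so far: 5)
  step 10: ref 1 -> HIT, frames=[3,4,1,5] (faults so far: 5)
  step 11: ref 4 -> HIT, frames=[3,4,1,5] (faults so far: 5)
  step 12: ref 4 -> HIT, frames=[3,4,1,5] (faults so far: 5)
  step 13: ref 2 -> FAULT, evict 4, frames=[3,2,1,5] (faults so far: 6)
  step 14: ref 4 -> FAULT, evict 1, frames=[3,2,4,5] (faults so far: 7)
  FIFO total faults: 7
--- LRU ---
  step 0: ref 2 -> FAULT, frames=[2,-,-,-] (faults so far: 1)
  step 1: ref 4 -> FAULT, frames=[2,4,-,-] (faults so far: 2)
  step 2: ref 4 -> HIT, frames=[2,4,-,-] (faults so far: 2)
  step 3: ref 4 -> HIT, frames=[2,4,-,-] (faults so far: 2)
  step 4: ref 1 -> FAULT, frames=[2,4,1,-] (faults so far: 3)
  step 5: ref 5 -> FAULT, frames=[2,4,1,5] (faults so far: 4)
  step 6: ref 5 -> HIT, frames=[2,4,1,5] (faults so far: 4)
  step 7: ref 4 -> HIT, frames=[2,4,1,5] (faults so far: 4)
  step 8: ref 4 -> HIT, frames=[2,4,1,5] (faults so far: 4)
  step 9: ref 3 -> FAULT, evict 2, frames=[3,4,1,5] (faults so far: 5)
  step 10: ref 1 -> HIT, frames=[3,4,1,5] (faults so far: 5)
  step 11: ref 4 -> HIT, frames=[3,4,1,5] (faults so far: 5)
  step 12: ref 4 -> HIT, frames=[3,4,1,5] (faults so far: 5)
  step 13: ref 2 -> FAULT, evict 5, frames=[3,4,1,2] (faults so far: 6)
  step 14: ref 4 -> HIT, frames=[3,4,1,2] (faults so far: 6)
  LRU total faults: 6
--- Optimal ---
  step 0: ref 2 -> FAULT, frames=[2,-,-,-] (faults so far: 1)
  step 1: ref 4 -> FAULT, frames=[2,4,-,-] (faults so far: 2)
  step 2: ref 4 -> HIT, frames=[2,4,-,-] (faults so far: 2)
  step 3: ref 4 -> HIT, frames=[2,4,-,-] (faults so far: 2)
  step 4: ref 1 -> FAULT, frames=[2,4,1,-] (faults so far: 3)
  step 5: ref 5 -> FAULT, frames=[2,4,1,5] (faults so far: 4)
  step 6: ref 5 -> HIT, frames=[2,4,1,5] (faults so far: 4)
  step 7: ref 4 -> HIT, frames=[2,4,1,5] (faults so far: 4)
  step 8: ref 4 -> HIT, frames=[2,4,1,5] (faults so far: 4)
  step 9: ref 3 -> FAULT, evict 5, frames=[2,4,1,3] (faults so far: 5)
  step 10: ref 1 -> HIT, frames=[2,4,1,3] (faults so far: 5)
  step 11: ref 4 -> HIT, frames=[2,4,1,3] (faults so far: 5)
  step 12: ref 4 -> HIT, frames=[2,4,1,3] (faults so far: 5)
  step 13: ref 2 -> HIT, frames=[2,4,1,3] (faults so far: 5)
  step 14: ref 4 -> HIT, frames=[2,4,1,3] (faults so far: 5)
  Optimal total faults: 5

Answer: 7 6 5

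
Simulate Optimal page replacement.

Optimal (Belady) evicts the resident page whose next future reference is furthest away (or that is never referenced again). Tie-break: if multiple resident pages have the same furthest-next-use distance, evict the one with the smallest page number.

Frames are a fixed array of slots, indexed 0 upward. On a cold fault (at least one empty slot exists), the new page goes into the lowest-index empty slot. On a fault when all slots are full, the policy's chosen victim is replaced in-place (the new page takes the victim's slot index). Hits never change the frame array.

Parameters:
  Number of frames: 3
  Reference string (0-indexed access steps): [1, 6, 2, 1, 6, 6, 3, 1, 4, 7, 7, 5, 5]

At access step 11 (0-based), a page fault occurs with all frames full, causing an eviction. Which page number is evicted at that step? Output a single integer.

Step 0: ref 1 -> FAULT, frames=[1,-,-]
Step 1: ref 6 -> FAULT, frames=[1,6,-]
Step 2: ref 2 -> FAULT, frames=[1,6,2]
Step 3: ref 1 -> HIT, frames=[1,6,2]
Step 4: ref 6 -> HIT, frames=[1,6,2]
Step 5: ref 6 -> HIT, frames=[1,6,2]
Step 6: ref 3 -> FAULT, evict 2, frames=[1,6,3]
Step 7: ref 1 -> HIT, frames=[1,6,3]
Step 8: ref 4 -> FAULT, evict 1, frames=[4,6,3]
Step 9: ref 7 -> FAULT, evict 3, frames=[4,6,7]
Step 10: ref 7 -> HIT, frames=[4,6,7]
Step 11: ref 5 -> FAULT, evict 4, frames=[5,6,7]
At step 11: evicted page 4

Answer: 4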